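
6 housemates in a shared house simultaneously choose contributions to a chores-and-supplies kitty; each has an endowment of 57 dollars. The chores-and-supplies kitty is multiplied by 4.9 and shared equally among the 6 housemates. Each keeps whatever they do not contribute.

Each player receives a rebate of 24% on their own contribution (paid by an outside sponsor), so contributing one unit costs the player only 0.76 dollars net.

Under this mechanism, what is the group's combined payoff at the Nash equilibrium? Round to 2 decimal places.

1757.88 dollars

Under the mechanism each unit contributed yields (4.9/6) / 0.76 = 1.0746 back to its contributor per unit of net cost, which exceeds 1, making full contribution the dominant choice for everyone.
So the Nash equilibrium is full contribution by all 6; the group earns 6 × (57 × 0.24 + 4.9 × 57) = 1757.88.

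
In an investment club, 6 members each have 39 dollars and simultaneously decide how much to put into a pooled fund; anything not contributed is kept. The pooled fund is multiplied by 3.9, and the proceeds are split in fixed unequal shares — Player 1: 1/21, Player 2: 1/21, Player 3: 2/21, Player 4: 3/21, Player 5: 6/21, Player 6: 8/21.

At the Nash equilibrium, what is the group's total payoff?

460.20 dollars

For player j, contributing a unit is worthwhile iff 3.9 × (j's share) ≥ 1, i.e. iff j's share is at least 0.2564.
The shares above 0.2564 belong to Player 5 and Player 6, contributing 39 each; the remaining 4 contribute 0. Total contributed: 78.
The pooled fund pays out 3.9 × 78 = 304.20 in total (split across the unequal shares, but the aggregate is all that matters for the group sum).
The 4 free-riders keep 39 each, adding 156. Group total = 156 + 304.20 = 460.20.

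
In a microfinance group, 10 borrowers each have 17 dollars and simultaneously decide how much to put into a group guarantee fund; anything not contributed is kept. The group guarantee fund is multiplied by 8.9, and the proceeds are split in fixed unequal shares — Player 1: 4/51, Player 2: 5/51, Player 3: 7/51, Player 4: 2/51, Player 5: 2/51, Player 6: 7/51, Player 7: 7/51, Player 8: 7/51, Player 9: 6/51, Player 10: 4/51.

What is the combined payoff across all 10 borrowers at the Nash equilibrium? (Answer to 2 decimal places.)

841.50 dollars

Each unit j contributes comes back to j as 8.9 × (j's share), so j prefers to contribute only if that share exceeds 1/8.9 = 0.1124; otherwise keeping the unit dominates.
The shares above 0.1124 belong to Player 3, Player 6, Player 7, Player 8 and Player 9, contributing 17 each; the remaining 5 contribute 0. Total contributed: 85.
The group guarantee fund pays out 8.9 × 85 = 756.50 in total (split across the unequal shares, but the aggregate is all that matters for the group sum).
The 5 free-riders keep 17 each, adding 85. Group total = 85 + 756.50 = 841.50.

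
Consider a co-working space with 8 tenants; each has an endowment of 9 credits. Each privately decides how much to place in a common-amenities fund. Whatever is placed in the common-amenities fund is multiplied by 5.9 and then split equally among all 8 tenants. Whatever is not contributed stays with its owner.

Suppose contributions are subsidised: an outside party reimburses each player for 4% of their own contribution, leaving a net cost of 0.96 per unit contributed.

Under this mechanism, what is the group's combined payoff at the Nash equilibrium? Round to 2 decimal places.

With the mechanism, a contributed unit returns (5.9/8) / 0.96 = 0.7682 per unit of net cost — still below 1 — so contributing 0 remains dominant for every player.
Everyone keeps their endowment and the group total is 8 × 9 = 72.

72.00 credits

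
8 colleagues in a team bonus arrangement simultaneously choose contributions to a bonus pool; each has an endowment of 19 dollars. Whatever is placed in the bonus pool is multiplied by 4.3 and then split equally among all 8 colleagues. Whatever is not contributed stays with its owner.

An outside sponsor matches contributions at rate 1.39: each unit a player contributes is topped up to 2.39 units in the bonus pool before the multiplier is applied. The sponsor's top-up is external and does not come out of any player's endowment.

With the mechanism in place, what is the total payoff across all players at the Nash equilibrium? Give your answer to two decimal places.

With the mechanism, a contributed unit returns 4.3 × 2.39 / 8 = 1.2846 per unit of net cost to the contributor — now above 1 — so contributing fully is weakly dominant for every player.
At the Nash equilibrium everyone contributes 19. Group total payoff = 4.3 × 2.39 × 152 = 1562.10.

1562.10 dollars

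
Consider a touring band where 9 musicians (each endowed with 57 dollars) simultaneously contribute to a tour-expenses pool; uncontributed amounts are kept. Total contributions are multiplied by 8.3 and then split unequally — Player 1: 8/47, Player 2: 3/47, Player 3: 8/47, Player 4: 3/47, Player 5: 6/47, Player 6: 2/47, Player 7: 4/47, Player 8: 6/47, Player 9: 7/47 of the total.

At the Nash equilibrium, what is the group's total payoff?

2593.50 dollars

For player j, contributing a unit is worthwhile iff 8.3 × (j's share) ≥ 1, i.e. iff j's share is at least 0.1205.
Player 1, Player 3, Player 5, Player 8 and Player 9 are above the threshold, contributing 57 each; the remaining 4 contribute 0. Total contributed: 285.
The tour-expenses pool pays out 8.3 × 285 = 2365.50 in total (split across the unequal shares, but the aggregate is all that matters for the group sum).
The 4 free-riders keep 57 each, adding 228. Group total = 228 + 2365.50 = 2593.50.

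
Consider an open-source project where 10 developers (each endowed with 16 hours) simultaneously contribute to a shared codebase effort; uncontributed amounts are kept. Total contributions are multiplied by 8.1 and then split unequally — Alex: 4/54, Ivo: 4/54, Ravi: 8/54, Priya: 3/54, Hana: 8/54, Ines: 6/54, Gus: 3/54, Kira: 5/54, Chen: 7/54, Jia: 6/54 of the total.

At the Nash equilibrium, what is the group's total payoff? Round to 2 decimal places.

500.80 hours

Player j's private return per contributed unit is 8.1 × (j's share). Contributing is weakly dominant for j when that share is at least 1/8.1 = 0.1235, and contributing 0 is dominant otherwise.
Ravi, Hana and Chen clear that bar, contributing 16 each; the remaining 7 contribute 0. Total contributed: 48.
The shared codebase effort pays out 8.1 × 48 = 388.80 in total (split across the unequal shares, but the aggregate is all that matters for the group sum).
The 7 free-riders keep 16 each, adding 112. Group total = 112 + 388.80 = 500.80.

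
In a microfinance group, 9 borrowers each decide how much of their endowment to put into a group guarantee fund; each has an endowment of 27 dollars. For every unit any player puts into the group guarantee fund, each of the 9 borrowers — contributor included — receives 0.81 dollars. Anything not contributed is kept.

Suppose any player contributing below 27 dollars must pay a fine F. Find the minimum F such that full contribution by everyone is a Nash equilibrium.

5.13 dollars

Given the others contribute fully, the best deviation is to contribute 0 (any partial contribution still incurs the fine and gives up units whose private return 0.81 is below 1).
Deviating from 27 to 0 saves 27 dollars but forfeits the deviator's share of the drop in the group guarantee fund: 0.81 × 27 = 21.87.
So the deviation gain is 27 − 21.87 = 5.13, and the fine must be at least 5.13 dollars to wipe it out.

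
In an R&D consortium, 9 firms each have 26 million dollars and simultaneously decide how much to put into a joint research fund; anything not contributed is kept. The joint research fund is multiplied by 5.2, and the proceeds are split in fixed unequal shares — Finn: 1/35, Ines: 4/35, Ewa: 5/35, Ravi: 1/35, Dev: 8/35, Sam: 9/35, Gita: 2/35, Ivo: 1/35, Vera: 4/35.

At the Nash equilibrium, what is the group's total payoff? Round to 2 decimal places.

Each unit j contributes comes back to j as 5.2 × (j's share), so j prefers to contribute only if that share exceeds 1/5.2 = 0.1923; otherwise keeping the unit dominates.
The shares above 0.1923 belong to Dev and Sam, contributing 26 each; the remaining 7 contribute 0. Total contributed: 52.
The joint research fund pays out 5.2 × 52 = 270.40 in total (split across the unequal shares, but the aggregate is all that matters for the group sum).
The 7 free-riders keep 26 each, adding 182. Group total = 182 + 270.40 = 452.40.

452.40 million dollars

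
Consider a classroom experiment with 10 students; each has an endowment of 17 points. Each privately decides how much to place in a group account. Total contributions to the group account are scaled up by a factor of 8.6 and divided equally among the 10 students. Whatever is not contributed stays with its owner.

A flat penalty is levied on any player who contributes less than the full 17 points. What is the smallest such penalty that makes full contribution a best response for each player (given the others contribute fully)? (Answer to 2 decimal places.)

2.38 points

Given the others contribute fully, the best deviation is to contribute 0 (any partial contribution still incurs the fine and gives up units whose private return 0.8600 is below 1).
Deviating from 17 to 0 saves 17 points but forfeits the deviator's share of the drop in the group account: 8.6/10 × 17 = 14.62.
So the deviation gain is 17 − 14.62 = 2.38, and the fine must be at least 2.38 points to wipe it out.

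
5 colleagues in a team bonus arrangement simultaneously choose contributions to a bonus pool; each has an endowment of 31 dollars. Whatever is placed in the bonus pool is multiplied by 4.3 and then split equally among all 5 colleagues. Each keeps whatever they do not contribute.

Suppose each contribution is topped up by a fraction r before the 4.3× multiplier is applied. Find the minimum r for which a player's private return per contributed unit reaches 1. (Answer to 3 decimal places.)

With matching at rate r, one contributed unit becomes (1 + r) in the bonus pool and returns 4.3 × (1 + r) / 5 to the contributor.
Setting this equal to 1: 1 + r = 5/4.3 = 1.1628.
So the minimum matching rate is r = 1.1628 − 1 = 0.163.

0.163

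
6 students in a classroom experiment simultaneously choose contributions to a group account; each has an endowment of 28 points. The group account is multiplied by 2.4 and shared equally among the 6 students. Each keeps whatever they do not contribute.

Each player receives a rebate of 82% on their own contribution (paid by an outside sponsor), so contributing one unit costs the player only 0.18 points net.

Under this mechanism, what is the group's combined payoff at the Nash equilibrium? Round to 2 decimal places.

540.96 points

Under the mechanism each unit contributed yields (2.4/6) / 0.18 = 2.2222 back to its contributor per unit of net cost, which exceeds 1, making full contribution the dominant choice for everyone.
At the Nash equilibrium everyone contributes 28. Group total payoff = 6 × (28 × 0.82 + 2.4 × 28) = 540.96.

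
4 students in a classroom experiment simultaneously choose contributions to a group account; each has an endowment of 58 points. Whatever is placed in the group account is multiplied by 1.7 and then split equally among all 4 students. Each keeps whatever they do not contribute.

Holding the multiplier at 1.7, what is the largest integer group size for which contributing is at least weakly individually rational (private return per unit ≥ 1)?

Private return per unit is 1.7/(group size), which is ≥ 1 whenever the group size is ≤ 1.7.
The largest such integer is 1.

1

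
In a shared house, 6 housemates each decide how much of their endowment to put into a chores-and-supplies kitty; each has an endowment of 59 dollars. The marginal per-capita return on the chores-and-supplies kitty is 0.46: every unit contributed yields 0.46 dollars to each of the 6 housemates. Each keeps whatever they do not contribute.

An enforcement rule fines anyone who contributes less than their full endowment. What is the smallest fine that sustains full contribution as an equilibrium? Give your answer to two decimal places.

31.86 dollars

Given the others contribute fully, the best deviation is to contribute 0 (any partial contribution still incurs the fine and gives up units whose private return 0.46 is below 1).
Deviating from 59 to 0 saves 59 dollars but forfeits the deviator's share of the drop in the chores-and-supplies kitty: 0.46 × 59 = 27.14.
So the deviation gain is 59 − 27.14 = 31.86, and the fine must be at least 31.86 dollars to wipe it out.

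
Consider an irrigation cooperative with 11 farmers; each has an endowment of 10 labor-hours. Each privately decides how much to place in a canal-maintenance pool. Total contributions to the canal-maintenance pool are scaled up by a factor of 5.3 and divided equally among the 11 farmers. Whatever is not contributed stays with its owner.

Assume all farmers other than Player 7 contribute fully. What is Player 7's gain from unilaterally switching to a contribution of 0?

Switching from a contribution of 10 to 0 lets Player 7 keep an extra 10 labor-hours, but lowers the canal-maintenance pool by 10, which costs Player 7 their own share of that drop: 5.3/11 × 10 = 4.82.
Net gain = 10 − 4.82 = 5.18. The private return per contributed unit (0.4818) is below 1, so free-riding is indeed the best response regardless of what the others do.

5.18 labor-hours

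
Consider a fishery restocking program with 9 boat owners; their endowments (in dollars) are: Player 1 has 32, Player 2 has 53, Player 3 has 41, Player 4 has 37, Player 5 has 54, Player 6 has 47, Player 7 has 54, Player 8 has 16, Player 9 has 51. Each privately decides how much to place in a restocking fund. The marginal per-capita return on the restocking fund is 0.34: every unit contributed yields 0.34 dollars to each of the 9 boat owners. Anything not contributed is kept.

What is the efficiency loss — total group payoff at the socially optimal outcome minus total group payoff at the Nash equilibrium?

The private return per contributed unit is 0.34 < 1 for everyone, so the Nash equilibrium is zero contribution and the group total is Σ E_j = 32 + 53 + 41 + 37 + 54 + 47 + 54 + 16 + 51 = 385.
Each contributed unit returns 3.060 to the group, so the social optimum is full contribution by everyone: group total = 3.060 × 385 = 1178.10.
Efficiency loss = (3.060 − 1) × 385 = 793.10.

793.10 dollars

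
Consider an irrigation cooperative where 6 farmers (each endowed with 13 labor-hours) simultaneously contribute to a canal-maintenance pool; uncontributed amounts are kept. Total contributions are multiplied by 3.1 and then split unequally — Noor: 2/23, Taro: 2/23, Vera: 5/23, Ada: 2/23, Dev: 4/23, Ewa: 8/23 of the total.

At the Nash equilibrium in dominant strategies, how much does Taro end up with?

A player with share s gets back 3.1·s per unit contributed, so full contribution is dominant for anyone with s > 1/3.1 = 0.3226 and zero contribution is dominant for anyone below.
Only Ewa (8/23) clears that bar, contributing 13; the remaining 5 contribute 0. Total contributed: 13.
Taro keeps 13 and receives 3.1 × 13 × 2/23 = 3.50 from the canal-maintenance pool, for a payoff of 16.50.

16.50 labor-hours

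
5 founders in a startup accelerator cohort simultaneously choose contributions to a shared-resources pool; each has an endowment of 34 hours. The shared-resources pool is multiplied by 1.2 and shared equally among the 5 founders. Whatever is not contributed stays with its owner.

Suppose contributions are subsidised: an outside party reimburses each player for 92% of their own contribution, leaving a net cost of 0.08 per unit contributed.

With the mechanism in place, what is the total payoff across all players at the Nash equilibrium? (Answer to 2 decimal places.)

360.40 hours

Under the mechanism each unit contributed yields (1.2/5) / 0.08 = 3.0000 back to its contributor per unit of net cost, which exceeds 1, making full contribution the dominant choice for everyone.
At the Nash equilibrium everyone contributes 34. Group total payoff = 5 × (34 × 0.92 + 1.2 × 34) = 360.40.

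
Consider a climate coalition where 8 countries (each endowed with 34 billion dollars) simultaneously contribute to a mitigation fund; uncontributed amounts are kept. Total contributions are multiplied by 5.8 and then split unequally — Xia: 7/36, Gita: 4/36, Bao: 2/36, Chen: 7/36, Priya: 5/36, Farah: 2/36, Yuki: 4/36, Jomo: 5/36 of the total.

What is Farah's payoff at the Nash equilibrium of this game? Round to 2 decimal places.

55.91 billion dollars

Each unit j contributes comes back to j as 5.8 × (j's share), so j prefers to contribute only if that share exceeds 1/5.8 = 0.1724; otherwise keeping the unit dominates.
Xia and Chen clear that bar, contributing 34 each; the remaining 6 contribute 0. Total contributed: 68.
Farah keeps 34 and receives 5.8 × 68 × 2/36 = 21.91 from the mitigation fund, for a payoff of 55.91.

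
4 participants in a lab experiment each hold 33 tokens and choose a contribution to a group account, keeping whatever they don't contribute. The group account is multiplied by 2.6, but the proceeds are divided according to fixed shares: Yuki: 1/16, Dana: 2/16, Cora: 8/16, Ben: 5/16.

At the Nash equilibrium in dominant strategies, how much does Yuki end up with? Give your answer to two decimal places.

38.36 tokens

A player with share s gets back 2.6·s per unit contributed, so full contribution is dominant for anyone with s > 1/2.6 = 0.3846 and zero contribution is dominant for anyone below.
The only share above 0.3846 is Cora's 8/16, contributing 33; the remaining 3 contribute 0. Total contributed: 33.
Yuki keeps 33 and receives 2.6 × 33 × 1/16 = 5.36 from the group account, for a payoff of 38.36.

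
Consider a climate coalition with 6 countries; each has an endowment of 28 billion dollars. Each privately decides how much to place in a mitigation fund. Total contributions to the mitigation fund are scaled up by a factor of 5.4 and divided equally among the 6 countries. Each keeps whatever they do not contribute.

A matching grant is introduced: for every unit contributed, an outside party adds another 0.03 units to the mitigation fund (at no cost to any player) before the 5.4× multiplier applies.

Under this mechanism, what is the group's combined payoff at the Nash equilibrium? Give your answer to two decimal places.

168.00 billion dollars

With the mechanism, a contributed unit returns 5.4 × 1.03 / 6 = 0.9270 per unit of net cost — still below 1 — so contributing 0 remains dominant for every player.
At the Nash equilibrium no one contributes; group total payoff = 6 × 28 = 168.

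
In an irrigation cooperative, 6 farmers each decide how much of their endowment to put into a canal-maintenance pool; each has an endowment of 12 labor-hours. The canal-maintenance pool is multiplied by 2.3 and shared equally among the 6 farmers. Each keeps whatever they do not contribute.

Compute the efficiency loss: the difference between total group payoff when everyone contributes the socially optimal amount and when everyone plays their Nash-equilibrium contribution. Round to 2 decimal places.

93.60 labor-hours

Each contributed unit returns 2.3/6 = 0.3833 to its contributor — below 1 — so contributing 0 is dominant for every player. At the Nash equilibrium everyone keeps their 12, and the group total is 6 × 12 = 72.
Each contributed unit returns 2.300 to the group as a whole (0.3833 to each of 6 players), which exceeds 1, so the social optimum is full contribution: group total = 2.300 × 72 = 165.60.
Efficiency loss = 165.60 − 72 = 93.60.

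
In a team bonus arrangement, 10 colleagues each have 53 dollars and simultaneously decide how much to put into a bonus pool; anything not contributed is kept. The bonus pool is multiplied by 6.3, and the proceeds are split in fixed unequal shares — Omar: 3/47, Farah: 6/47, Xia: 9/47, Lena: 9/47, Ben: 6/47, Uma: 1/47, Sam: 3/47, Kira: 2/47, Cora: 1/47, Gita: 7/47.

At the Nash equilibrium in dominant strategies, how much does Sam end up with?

Each unit j contributes comes back to j as 6.3 × (j's share), so j prefers to contribute only if that share exceeds 1/6.3 = 0.1587; otherwise keeping the unit dominates.
Xia and Lena are above the threshold, contributing 53 each; the remaining 8 contribute 0. Total contributed: 106.
Sam keeps 53 and receives 6.3 × 106 × 3/47 = 42.63 from the bonus pool, for a payoff of 95.63.

95.63 dollars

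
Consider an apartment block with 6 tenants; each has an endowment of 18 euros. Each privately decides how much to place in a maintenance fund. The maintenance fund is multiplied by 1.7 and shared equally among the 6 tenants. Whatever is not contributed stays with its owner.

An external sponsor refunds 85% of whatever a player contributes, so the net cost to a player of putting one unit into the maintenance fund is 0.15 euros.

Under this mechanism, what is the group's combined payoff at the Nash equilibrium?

With the mechanism, a contributed unit returns (1.7/6) / 0.15 = 1.8889 per unit of net cost to the contributor — now above 1 — so contributing fully is weakly dominant for every player.
So the Nash equilibrium is full contribution by all 6; the group earns 6 × (18 × 0.85 + 1.7 × 18) = 275.40.

275.40 euros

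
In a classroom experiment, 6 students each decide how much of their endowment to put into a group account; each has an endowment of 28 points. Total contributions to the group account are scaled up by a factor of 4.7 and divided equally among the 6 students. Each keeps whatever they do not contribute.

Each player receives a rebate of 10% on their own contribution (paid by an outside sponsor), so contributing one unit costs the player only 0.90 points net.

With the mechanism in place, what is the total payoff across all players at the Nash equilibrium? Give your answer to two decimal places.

168.00 points

With the mechanism, a contributed unit returns (4.7/6) / 0.90 = 0.8704 per unit of net cost — still below 1 — so contributing 0 remains dominant for every player.
Everyone keeps their endowment and the group total is 6 × 28 = 168.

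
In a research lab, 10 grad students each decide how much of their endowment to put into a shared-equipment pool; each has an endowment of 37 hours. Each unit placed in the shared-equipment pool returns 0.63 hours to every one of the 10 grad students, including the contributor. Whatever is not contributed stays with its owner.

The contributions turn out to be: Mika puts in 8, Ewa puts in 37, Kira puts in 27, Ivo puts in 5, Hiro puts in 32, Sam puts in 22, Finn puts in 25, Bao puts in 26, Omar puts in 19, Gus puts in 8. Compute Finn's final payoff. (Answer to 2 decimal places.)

Total contributed: 8 + 37 + 27 + 5 + 32 + 22 + 25 + 26 + 19 + 8 = 209.
Each receives 0.63 × 209 = 131.67 from the shared-equipment pool.
Finn keeps 37 − 25 = 12, so Finn's payoff is 12 + 131.67 = 143.67.

143.67 hours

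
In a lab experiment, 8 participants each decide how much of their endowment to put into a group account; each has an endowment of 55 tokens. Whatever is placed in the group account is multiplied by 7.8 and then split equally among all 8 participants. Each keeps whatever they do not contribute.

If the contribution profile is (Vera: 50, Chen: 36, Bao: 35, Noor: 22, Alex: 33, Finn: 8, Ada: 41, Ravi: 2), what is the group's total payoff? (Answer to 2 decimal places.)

Total contributed: 50 + 36 + 35 + 22 + 33 + 8 + 41 + 2 = 227; total kept: 8 × 55 − 227 = 213.
The group account pays out 7.8 × 227 = 1770.60 in aggregate.
Group total = 213 + 1770.60 = 1983.60.

1983.60 tokens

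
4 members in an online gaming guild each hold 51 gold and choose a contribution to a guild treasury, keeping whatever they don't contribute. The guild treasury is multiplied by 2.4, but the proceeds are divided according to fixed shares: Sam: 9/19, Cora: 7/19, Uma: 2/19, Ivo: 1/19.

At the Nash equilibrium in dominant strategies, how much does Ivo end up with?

57.44 gold

Each unit j contributes comes back to j as 2.4 × (j's share), so j prefers to contribute only if that share exceeds 1/2.4 = 0.4167; otherwise keeping the unit dominates.
The only share above 0.4167 is Sam's 9/19, contributing 51; the remaining 3 contribute 0. Total contributed: 51.
Ivo keeps 51 and receives 2.4 × 51 × 1/19 = 6.44 from the guild treasury, for a payoff of 57.44.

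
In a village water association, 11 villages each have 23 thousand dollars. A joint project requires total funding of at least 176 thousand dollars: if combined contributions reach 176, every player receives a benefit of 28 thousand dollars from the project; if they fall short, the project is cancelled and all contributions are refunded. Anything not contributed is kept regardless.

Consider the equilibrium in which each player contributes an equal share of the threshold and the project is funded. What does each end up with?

Equal share of the threshold: 176/11 = 16.
At this profile no one gains by cutting their contribution: any cut drops the total below 176, the project is cancelled, contributions are refunded, and the deviator ends with 23, which is less than 23 − 16 + 28 = 35. Contributing more than 16 just wastes the excess. So contributing exactly 16 is a best response.
Each player's payoff: 23 − 16 + 28 = 35.

35 thousand dollars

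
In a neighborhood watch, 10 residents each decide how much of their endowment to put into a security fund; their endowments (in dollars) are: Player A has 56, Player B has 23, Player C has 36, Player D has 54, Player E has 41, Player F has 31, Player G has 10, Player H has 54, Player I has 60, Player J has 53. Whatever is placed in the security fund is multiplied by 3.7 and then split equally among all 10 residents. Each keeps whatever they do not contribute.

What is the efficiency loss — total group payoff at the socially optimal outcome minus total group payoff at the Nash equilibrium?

1128.60 dollars

The private return per contributed unit is 3.7/10 = 0.3700 < 1 for every player regardless of endowment, so the Nash equilibrium is zero contribution and the group total is Σ E_j = 56 + 23 + 36 + 54 + 41 + 31 + 10 + 54 + 60 + 53 = 418.
Each contributed unit returns 3.700 to the group, so the social optimum is full contribution by everyone: group total = 3.700 × 418 = 1546.60.
Efficiency loss = (3.700 − 1) × 418 = 1128.60.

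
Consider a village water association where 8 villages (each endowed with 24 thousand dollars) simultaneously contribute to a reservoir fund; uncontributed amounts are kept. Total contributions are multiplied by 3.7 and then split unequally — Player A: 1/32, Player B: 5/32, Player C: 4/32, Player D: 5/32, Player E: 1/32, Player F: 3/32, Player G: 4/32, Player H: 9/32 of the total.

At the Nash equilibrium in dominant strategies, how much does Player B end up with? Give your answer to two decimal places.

Player j's private return per contributed unit is 3.7 × (j's share). Contributing is weakly dominant for j when that share is at least 1/3.7 = 0.2703, and contributing 0 is dominant otherwise.
The only share above 0.2703 is Player H's 9/32, contributing 24; the remaining 7 contribute 0. Total contributed: 24.
Player B keeps 24 and receives 3.7 × 24 × 5/32 = 13.88 from the reservoir fund, for a payoff of 37.88.

37.88 thousand dollars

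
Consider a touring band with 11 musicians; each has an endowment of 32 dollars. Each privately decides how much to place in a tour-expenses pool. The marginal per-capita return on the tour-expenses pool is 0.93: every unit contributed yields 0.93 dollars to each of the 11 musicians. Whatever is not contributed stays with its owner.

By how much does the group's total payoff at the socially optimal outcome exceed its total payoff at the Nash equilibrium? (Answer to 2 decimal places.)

The private return per contributed unit is 0.93 < 1, so contributing 0 is dominant for every player. At the Nash equilibrium everyone keeps their 32, and the group total is 11 × 32 = 352.
Each contributed unit returns 10.230 to the group as a whole (0.93 to each of 11 players), which exceeds 1, so the social optimum is full contribution: group total = 10.230 × 352 = 3600.96.
Efficiency loss = 3600.96 − 352 = 3248.96.

3248.96 dollars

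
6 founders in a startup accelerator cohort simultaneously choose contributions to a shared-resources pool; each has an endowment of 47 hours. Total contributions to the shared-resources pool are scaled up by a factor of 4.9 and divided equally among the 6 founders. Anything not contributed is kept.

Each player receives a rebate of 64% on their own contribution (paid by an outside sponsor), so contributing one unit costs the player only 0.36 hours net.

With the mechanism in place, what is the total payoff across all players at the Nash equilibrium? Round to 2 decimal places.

1562.28 hours

The effective private return per unit is now (4.9/6) / 0.36 = 2.2685 > 1, so every player's dominant strategy flips to full contribution.
At the Nash equilibrium everyone contributes 47. Group total payoff = 6 × (47 × 0.64 + 4.9 × 47) = 1562.28.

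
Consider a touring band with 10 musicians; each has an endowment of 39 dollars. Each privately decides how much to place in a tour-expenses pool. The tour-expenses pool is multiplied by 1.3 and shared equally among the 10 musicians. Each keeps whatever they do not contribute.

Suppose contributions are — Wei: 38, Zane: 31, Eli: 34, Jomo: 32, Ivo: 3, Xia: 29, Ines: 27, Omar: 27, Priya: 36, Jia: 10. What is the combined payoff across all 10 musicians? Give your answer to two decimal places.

Total contributed: 38 + 31 + 34 + 32 + 3 + 29 + 27 + 27 + 36 + 10 = 267; total kept: 10 × 39 − 267 = 123.
The tour-expenses pool pays out 1.3 × 267 = 347.10 in aggregate.
Group total = 123 + 347.10 = 470.10.

470.10 dollars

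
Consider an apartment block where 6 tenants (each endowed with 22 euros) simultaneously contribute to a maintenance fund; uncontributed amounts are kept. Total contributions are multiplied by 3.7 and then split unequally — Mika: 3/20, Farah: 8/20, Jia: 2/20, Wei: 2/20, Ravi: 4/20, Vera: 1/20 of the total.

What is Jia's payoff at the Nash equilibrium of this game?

Player j's private return per contributed unit is 3.7 × (j's share). Contributing is weakly dominant for j when that share is at least 1/3.7 = 0.2703, and contributing 0 is dominant otherwise.
Only Farah (8/20) clears that bar, contributing 22; the remaining 5 contribute 0. Total contributed: 22.
Jia keeps 22 and receives 3.7 × 22 × 2/20 = 8.14 from the maintenance fund, for a payoff of 30.14.

30.14 euros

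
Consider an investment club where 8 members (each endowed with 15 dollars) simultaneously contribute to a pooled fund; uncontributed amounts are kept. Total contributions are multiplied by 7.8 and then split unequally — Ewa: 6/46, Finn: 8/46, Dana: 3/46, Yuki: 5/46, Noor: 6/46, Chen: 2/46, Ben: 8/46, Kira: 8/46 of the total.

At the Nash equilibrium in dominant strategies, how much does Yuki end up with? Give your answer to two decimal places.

78.59 dollars

Each unit j contributes comes back to j as 7.8 × (j's share), so j prefers to contribute only if that share exceeds 1/7.8 = 0.1282; otherwise keeping the unit dominates.
The shares above 0.1282 belong to Ewa, Finn, Noor, Ben and Kira, contributing 15 each; the remaining 3 contribute 0. Total contributed: 75.
Yuki keeps 15 and receives 7.8 × 75 × 5/46 = 63.59 from the pooled fund, for a payoff of 78.59.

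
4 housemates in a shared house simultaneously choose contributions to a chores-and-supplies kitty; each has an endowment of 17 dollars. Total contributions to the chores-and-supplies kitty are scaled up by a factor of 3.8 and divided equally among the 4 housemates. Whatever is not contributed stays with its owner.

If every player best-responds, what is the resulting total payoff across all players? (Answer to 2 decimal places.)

Each contributed unit returns 3.8/4 = 0.9500 to its contributor — below 1 — so contributing 0 is dominant for every player. At the Nash equilibrium everyone keeps their 17, and the group total is 4 × 17 = 68.

68.00 dollars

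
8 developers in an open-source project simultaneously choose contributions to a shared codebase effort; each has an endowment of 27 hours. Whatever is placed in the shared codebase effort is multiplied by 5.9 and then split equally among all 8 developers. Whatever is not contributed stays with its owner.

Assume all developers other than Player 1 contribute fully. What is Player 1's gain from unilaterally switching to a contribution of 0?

Switching from a contribution of 27 to 0 lets Player 1 keep an extra 27 hours, but lowers the shared codebase effort by 27, which costs Player 1 their own share of that drop: 5.9/8 × 27 = 19.91.
Net gain = 27 − 19.91 = 7.09. The private return per contributed unit (0.7375) is below 1, so free-riding is indeed the best response regardless of what the others do.

7.09 hours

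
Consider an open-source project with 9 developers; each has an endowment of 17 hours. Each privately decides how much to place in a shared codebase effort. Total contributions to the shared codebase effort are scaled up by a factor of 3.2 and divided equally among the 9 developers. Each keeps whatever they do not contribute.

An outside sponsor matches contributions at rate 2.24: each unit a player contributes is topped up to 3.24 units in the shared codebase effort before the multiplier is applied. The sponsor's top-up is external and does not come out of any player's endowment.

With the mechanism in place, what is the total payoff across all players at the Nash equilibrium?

1586.30 hours

With the mechanism, a contributed unit returns 3.2 × 3.24 / 9 = 1.1520 per unit of net cost to the contributor — now above 1 — so contributing fully is weakly dominant for every player.
So the Nash equilibrium is full contribution by all 9; the group earns 3.2 × 3.24 × 153 = 1586.30.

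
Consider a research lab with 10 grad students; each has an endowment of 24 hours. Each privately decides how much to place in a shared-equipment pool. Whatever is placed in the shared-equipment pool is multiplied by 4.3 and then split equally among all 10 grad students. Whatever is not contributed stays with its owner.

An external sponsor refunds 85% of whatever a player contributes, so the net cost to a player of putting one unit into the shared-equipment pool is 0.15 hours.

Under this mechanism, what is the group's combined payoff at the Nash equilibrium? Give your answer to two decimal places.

1236.00 hours

The effective private return per unit is now (4.3/10) / 0.15 = 2.8667 > 1, so every player's dominant strategy flips to full contribution.
At the Nash equilibrium everyone contributes 24. Group total payoff = 10 × (24 × 0.85 + 4.3 × 24) = 1236.00.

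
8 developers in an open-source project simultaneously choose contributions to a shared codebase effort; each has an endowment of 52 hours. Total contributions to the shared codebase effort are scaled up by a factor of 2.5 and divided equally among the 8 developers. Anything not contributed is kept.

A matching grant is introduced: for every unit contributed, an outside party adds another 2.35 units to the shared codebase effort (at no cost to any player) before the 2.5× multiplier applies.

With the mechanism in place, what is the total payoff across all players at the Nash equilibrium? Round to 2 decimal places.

3484.00 hours

Under the mechanism each unit contributed yields 2.5 × 3.35 / 8 = 1.0469 back to its contributor per unit of net cost, which exceeds 1, making full contribution the dominant choice for everyone.
So the Nash equilibrium is full contribution by all 8; the group earns 2.5 × 3.35 × 416 = 3484.00.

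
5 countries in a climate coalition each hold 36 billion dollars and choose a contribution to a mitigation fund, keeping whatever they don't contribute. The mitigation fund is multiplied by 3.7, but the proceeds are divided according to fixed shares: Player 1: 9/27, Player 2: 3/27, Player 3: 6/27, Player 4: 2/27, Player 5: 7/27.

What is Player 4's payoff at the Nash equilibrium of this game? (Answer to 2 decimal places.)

For player j, contributing a unit is worthwhile iff 3.7 × (j's share) ≥ 1, i.e. iff j's share is at least 0.2703.
Only Player 1 (9/27) clears that bar, contributing 36; the remaining 4 contribute 0. Total contributed: 36.
Player 4 keeps 36 and receives 3.7 × 36 × 2/27 = 9.87 from the mitigation fund, for a payoff of 45.87.

45.87 billion dollars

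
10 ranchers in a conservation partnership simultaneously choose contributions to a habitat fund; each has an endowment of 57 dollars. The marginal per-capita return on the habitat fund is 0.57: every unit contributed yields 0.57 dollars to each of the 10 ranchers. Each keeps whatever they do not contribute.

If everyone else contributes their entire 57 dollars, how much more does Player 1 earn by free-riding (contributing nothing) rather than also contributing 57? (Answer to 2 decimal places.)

Switching from a contribution of 57 to 0 lets Player 1 keep an extra 57 dollars, but lowers the habitat fund by 57, which costs Player 1 their own share of that drop: 0.57 × 57 = 32.49.
Net gain = 57 − 32.49 = 24.51. The private return per contributed unit (0.57) is below 1, so free-riding is indeed the best response regardless of what the others do.

24.51 dollars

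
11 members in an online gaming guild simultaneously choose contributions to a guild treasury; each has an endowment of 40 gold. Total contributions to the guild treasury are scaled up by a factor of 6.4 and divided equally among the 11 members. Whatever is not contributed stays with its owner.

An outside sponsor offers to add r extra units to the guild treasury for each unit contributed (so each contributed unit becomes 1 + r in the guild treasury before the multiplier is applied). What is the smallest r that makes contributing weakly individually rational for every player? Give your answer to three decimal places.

With matching at rate r, one contributed unit becomes (1 + r) in the guild treasury and returns 6.4 × (1 + r) / 11 to the contributor.
Setting this equal to 1: 1 + r = 11/6.4 = 1.7188.
So the minimum matching rate is r = 1.7188 − 1 = 0.719.

0.719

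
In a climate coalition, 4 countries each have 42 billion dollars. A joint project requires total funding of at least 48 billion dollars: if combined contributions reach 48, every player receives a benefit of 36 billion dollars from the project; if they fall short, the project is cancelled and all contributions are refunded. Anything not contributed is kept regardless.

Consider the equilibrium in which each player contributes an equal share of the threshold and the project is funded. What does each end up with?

Equal share of the threshold: 48/4 = 12.
At this profile no one gains by cutting their contribution: any cut drops the total below 48, the project is cancelled, contributions are refunded, and the deviator ends with 42, which is less than 42 − 12 + 36 = 66. Contributing more than 12 just wastes the excess. So contributing exactly 12 is a best response.
Each player's payoff: 42 − 12 + 36 = 66.

66 billion dollars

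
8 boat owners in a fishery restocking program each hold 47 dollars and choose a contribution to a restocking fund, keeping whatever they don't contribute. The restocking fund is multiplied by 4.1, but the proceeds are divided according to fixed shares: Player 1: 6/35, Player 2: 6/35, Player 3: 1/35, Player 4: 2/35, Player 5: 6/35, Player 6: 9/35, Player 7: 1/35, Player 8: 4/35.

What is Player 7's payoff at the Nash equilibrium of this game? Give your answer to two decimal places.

A player with share s gets back 4.1·s per unit contributed, so full contribution is dominant for anyone with s > 1/4.1 = 0.2439 and zero contribution is dominant for anyone below.
Only Player 6 (9/35) clears that bar, contributing 47; the remaining 7 contribute 0. Total contributed: 47.
Player 7 keeps 47 and receives 4.1 × 47 × 1/35 = 5.51 from the restocking fund, for a payoff of 52.51.

52.51 dollars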